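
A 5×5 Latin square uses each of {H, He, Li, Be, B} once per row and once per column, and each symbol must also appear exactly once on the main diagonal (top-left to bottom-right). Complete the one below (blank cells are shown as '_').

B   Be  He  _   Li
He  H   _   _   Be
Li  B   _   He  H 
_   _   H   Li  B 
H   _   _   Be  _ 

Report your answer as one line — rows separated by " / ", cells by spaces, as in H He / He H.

Cell (r1,c4): row 1 has {He,Li,Be,B}; column 4 has {He,Li,Be} → H.
Cell (r2,c4): row 2 has {H,He,Be}; column 4 has {H,He,Li,Be} → B.
Cell (r3,c3): row 3 has {H,He,Li,B}; column 3 has {H,He}; the diagonal has {H,Li,B} → Be.
Cell (r4,c1): row 4 has {H,Li,B}; column 1 has {H,He,Li,B} → Be.
Cell (r4,c2): row 4 has {H,Li,Be,B}; column 2 has {H,Be,B} → He.
Cell (r5,c2): row 5 has {H,Be}; column 2 has {H,He,Be,B} → Li.
Cell (r5,c3): row 5 has {H,Li,Be}; column 3 has {H,He,Be} → B.
Cell (r5,c5): row 5 has {H,Li,Be,B}; column 5 has {H,Li,Be,B}; the diagonal has {H,Li,Be,B} → He.
Cell (r2,c3): row 2 has {H,He,Be,B}; column 3 has {H,He,Be,B} → Li.

B Be He H Li / He H Li B Be / Li B Be He H / Be He H Li B / H Li B Be He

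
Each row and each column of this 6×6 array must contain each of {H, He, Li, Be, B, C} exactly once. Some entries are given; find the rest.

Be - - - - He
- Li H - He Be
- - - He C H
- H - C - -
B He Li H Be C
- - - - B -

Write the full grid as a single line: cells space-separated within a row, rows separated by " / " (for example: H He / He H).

Be B C Li H He / C Li H B He Be / Li Be B He C H / He H Be C Li B / B He Li H Be C / H C He Be B Li

Cell (r2,c1): row 2 has {H,He,Li,Be}; column 1 has {Be,B} → C.
Cell (r2,c4): row 2 has {H,He,Li,Be,C}; column 4 has {H,He,C} → B.
Cell (r3,c1): row 3 has {H,He,C}; column 1 has {Be,B,C} → Li.
Cell (r4,c1): row 4 has {H,C}; column 1 has {Li,Be,B,C} → He.
Cell (r4,c5): row 4 has {H,He,C}; column 5 has {He,Be,B,C} → Li.
Cell (r4,c6): row 4 has {H,He,Li,C}; column 6 has {H,He,Be,C} → B.
Cell (r6,c1): row 6 has {B}; column 1 has {He,Li,Be,B,C} → H.
Cell (r6,c6): row 6 has {H,B}; column 6 has {H,He,Be,B,C} → Li.
Cell (r1,c4): row 1 has {He,Be}; column 4 has {H,He,B,C} → Li.
Cell (r1,c5): row 1 has {He,Li,Be}; column 5 has {He,Li,Be,B,C} → H.
Cell (r4,c3): row 4 has {H,He,Li,B,C}; column 3 has {H,Li} → Be.
Cell (r6,c4): row 6 has {H,Li,B}; column 4 has {H,He,Li,B,C} → Be.
Cell (r3,c3): row 3 has {H,He,Li,C}; column 3 has {H,Li,Be} → B.
Cell (r6,c2): row 6 has {H,Li,Be,B}; column 2 has {H,He,Li} → C.
Cell (r6,c3): row 6 has {H,Li,Be,B,C}; column 3 has {H,Li,Be,B} → He.
Cell (r1,c2): row 1 has {H,He,Li,Be}; column 2 has {H,He,Li,C} → B.
Cell (r1,c3): row 1 has {H,He,Li,Be,B}; column 3 has {H,He,Li,Be,B} → C.
Cell (r3,c2): row 3 has {H,He,Li,B,C}; column 2 has {H,He,Li,B,C} → Be.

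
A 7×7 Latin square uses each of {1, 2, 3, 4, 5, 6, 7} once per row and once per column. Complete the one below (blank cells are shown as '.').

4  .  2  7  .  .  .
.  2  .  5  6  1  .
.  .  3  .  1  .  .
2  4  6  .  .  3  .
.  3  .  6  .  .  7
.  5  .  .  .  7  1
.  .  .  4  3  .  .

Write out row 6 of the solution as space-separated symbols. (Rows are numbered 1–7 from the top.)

At row 1, column 5: row 1 has {2,4,7}; column 5 has {1,3,6}; that leaves 5.
At row 1, column 6: row 1 has {2,4,5,7}; column 6 has {1,3,7}; that leaves 6.
At row 1, column 7: row 1 has {2,4,5,6,7}; column 7 has {1,7}; that leaves 3.
At row 2, column 7: row 2 has {1,2,5,6}; column 7 has {1,3,7}; that leaves 4.
At row 3, column 4: row 3 has {1,3}; column 4 has {4,5,6,7}; that leaves 2.
At row 4, column 4: row 4 has {2,3,4,6}; column 4 has {2,4,5,6,7}; that leaves 1.
At row 4, column 5: row 4 has {1,2,3,4,6}; column 5 has {1,3,5,6}; that leaves 7.
At row 4, column 7: row 4 has {1,2,3,4,6,7}; column 7 has {1,3,4,7}; that leaves 5.
At row 6, column 3: row 6 has {1,5,7}; column 3 has {2,3,6}; that leaves 4.
At row 6, column 4: row 6 has {1,4,5,7}; column 4 has {1,2,4,5,6,7}; that leaves 3.
At row 6, column 5: row 6 has {1,3,4,5,7}; column 5 has {1,3,5,6,7}; that leaves 2.
At row 1, column 2: row 1 has {2,3,4,5,6,7}; column 2 has {2,3,4,5}; that leaves 1.
At row 2, column 3: row 2 has {1,2,4,5,6}; column 3 has {2,3,4,6}; that leaves 7.
At row 3, column 7: row 3 has {1,2,3}; column 7 has {1,3,4,5,7}; that leaves 6.
At row 5, column 5: row 5 has {3,6,7}; column 5 has {1,2,3,5,6,7}; that leaves 4.
At row 6, column 1: row 6 has {1,2,3,4,5,7}; column 1 has {2,4}; that leaves 6.

6 5 4 3 2 7 1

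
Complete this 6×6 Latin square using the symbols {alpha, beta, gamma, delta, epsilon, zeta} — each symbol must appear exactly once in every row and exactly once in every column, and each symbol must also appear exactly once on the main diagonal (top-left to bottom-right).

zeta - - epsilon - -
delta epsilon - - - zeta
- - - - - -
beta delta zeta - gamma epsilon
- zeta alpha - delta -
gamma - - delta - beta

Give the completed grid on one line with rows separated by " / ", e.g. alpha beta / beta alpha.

Cell (r3,c3): row 3 is empty so far; column 3 has {alpha,zeta}; the diagonal has {beta,delta,epsilon,zeta} → gamma.
Cell (r4,c4): row 4 has {beta,gamma,delta,epsilon,zeta}; column 4 has {delta,epsilon}; the diagonal has {beta,gamma,delta,epsilon,zeta} → alpha.
Cell (r5,c1): row 5 has {alpha,delta,zeta}; column 1 has {beta,gamma,delta,zeta} → epsilon.
Cell (r5,c6): row 5 has {alpha,delta,epsilon,zeta}; column 6 has {beta,epsilon,zeta} → gamma.
Cell (r6,c2): row 6 has {beta,gamma,delta}; column 2 has {delta,epsilon,zeta} → alpha.
Cell (r6,c3): row 6 has {alpha,beta,gamma,delta}; column 3 has {alpha,gamma,zeta} → epsilon.
Cell (r6,c5): row 6 has {alpha,beta,gamma,delta,epsilon}; column 5 has {gamma,delta} → zeta.
Cell (r2,c3): row 2 has {delta,epsilon,zeta}; column 3 has {alpha,gamma,epsilon,zeta} → beta.
Cell (r2,c4): row 2 has {beta,delta,epsilon,zeta}; column 4 has {alpha,delta,epsilon} → gamma.
Cell (r2,c5): row 2 has {beta,gamma,delta,epsilon,zeta}; column 5 has {gamma,delta,zeta} → alpha.
Cell (r3,c1): row 3 has {gamma}; column 1 has {beta,gamma,delta,epsilon,zeta} → alpha.
Cell (r3,c2): row 3 has {alpha,gamma}; column 2 has {alpha,delta,epsilon,zeta} → beta.
Cell (r3,c4): row 3 has {alpha,beta,gamma}; column 4 has {alpha,gamma,delta,epsilon} → zeta.
Cell (r3,c5): row 3 has {alpha,beta,gamma,zeta}; column 5 has {alpha,gamma,delta,zeta} → epsilon.
Cell (r3,c6): row 3 has {alpha,beta,gamma,epsilon,zeta}; column 6 has {beta,gamma,epsilon,zeta} → delta.
Cell (r5,c4): row 5 has {alpha,gamma,delta,epsilon,zeta}; column 4 has {alpha,gamma,delta,epsilon,zeta} → beta.
Cell (r1,c2): row 1 has {epsilon,zeta}; column 2 has {alpha,beta,delta,epsilon,zeta} → gamma.
Cell (r1,c3): row 1 has {gamma,epsilon,zeta}; column 3 has {alpha,beta,gamma,epsilon,zeta} → delta.
Cell (r1,c5): row 1 has {gamma,delta,epsilon,zeta}; column 5 has {alpha,gamma,delta,epsilon,zeta} → beta.
Cell (r1,c6): row 1 has {beta,gamma,delta,epsilon,zeta}; column 6 has {beta,gamma,delta,epsilon,zeta} → alpha.

zeta gamma delta epsilon beta alpha / delta epsilon beta gamma alpha zeta / alpha beta gamma zeta epsilon delta / beta delta zeta alpha gamma epsilon / epsilon zeta alpha beta delta gamma / gamma alpha epsilon delta zeta beta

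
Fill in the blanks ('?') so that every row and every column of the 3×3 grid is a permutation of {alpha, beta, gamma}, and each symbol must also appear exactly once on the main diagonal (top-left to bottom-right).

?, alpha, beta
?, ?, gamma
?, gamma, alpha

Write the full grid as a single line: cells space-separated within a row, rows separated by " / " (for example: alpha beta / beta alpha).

gamma alpha beta / alpha beta gamma / beta gamma alpha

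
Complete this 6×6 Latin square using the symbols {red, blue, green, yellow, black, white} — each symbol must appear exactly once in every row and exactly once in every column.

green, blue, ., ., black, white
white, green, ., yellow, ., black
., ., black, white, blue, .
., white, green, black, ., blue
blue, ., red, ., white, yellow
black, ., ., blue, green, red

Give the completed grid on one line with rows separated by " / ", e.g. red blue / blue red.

green blue yellow red black white / white green blue yellow red black / yellow red black white blue green / red white green black yellow blue / blue black red green white yellow / black yellow white blue green red

row 1 has {blue,green,black,white}; column 3 has {red,green,black} — only yellow is left for (r1,c3).
row 1 has {blue,green,yellow,black,white}; column 4 has {blue,yellow,black,white} — only red is left for (r1,c4).
row 2 has {green,yellow,black,white}; column 3 has {red,green,yellow,black} — only blue is left for (r2,c3).
row 2 has {blue,green,yellow,black,white}; column 5 has {blue,green,black,white} — only red is left for (r2,c5).
row 3 has {blue,black,white}; column 6 has {red,blue,yellow,black,white} — only green is left for (r3,c6).
row 4 has {blue,green,black,white}; column 5 has {red,blue,green,black,white} — only yellow is left for (r4,c5).
row 5 has {red,blue,yellow,white}; column 2 has {blue,green,white} — only black is left for (r5,c2).
row 5 has {red,blue,yellow,black,white}; column 4 has {red,blue,yellow,black,white} — only green is left for (r5,c4).
row 6 has {red,blue,green,black}; column 2 has {blue,green,black,white} — only yellow is left for (r6,c2).
row 6 has {red,blue,green,yellow,black}; column 3 has {red,blue,green,yellow,black} — only white is left for (r6,c3).
row 3 has {blue,green,black,white}; column 2 has {blue,green,yellow,black,white} — only red is left for (r3,c2).
row 4 has {blue,green,yellow,black,white}; column 1 has {blue,green,black,white} — only red is left for (r4,c1).
row 3 has {red,blue,green,black,white}; column 1 has {red,blue,green,black,white} — only yellow is left for (r3,c1).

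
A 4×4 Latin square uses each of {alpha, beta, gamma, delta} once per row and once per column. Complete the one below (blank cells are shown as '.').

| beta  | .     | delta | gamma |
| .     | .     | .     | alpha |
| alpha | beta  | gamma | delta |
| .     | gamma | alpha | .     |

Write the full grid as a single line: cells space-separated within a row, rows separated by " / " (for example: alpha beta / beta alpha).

beta alpha delta gamma / gamma delta beta alpha / alpha beta gamma delta / delta gamma alpha beta

row 1 has {beta,gamma,delta}; column 2 has {beta,gamma} — only alpha is left for (r1,c2).
row 2 has {alpha}; column 2 has {alpha,beta,gamma} — only delta is left for (r2,c2).
row 2 has {alpha,delta}; column 3 has {alpha,gamma,delta} — only beta is left for (r2,c3).
row 4 has {alpha,gamma}; column 1 has {alpha,beta} — only delta is left for (r4,c1).
row 4 has {alpha,gamma,delta}; column 4 has {alpha,gamma,delta} — only beta is left for (r4,c4).
row 2 has {alpha,beta,delta}; column 1 has {alpha,beta,delta} — only gamma is left for (r2,c1).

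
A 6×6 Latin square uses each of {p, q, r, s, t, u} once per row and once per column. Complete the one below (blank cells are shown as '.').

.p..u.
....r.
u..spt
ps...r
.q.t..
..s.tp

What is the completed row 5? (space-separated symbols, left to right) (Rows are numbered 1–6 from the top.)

(r3,c2): row 3 has {p,s,t,u}; column 2 has {p,q,s}, so it must be r.
(r3,c3): row 3 has {p,r,s,t,u}; column 3 has {s}, so it must be q.
(r4,c5): row 4 has {p,r,s}; column 5 has {p,r,t,u}, so it must be q.
(r5,c5): row 5 has {q,t}; column 5 has {p,q,r,t,u}, so it must be s.
(r5,c6): row 5 has {q,s,t}; column 6 has {p,r,t}, so it must be u.
(r6,c2): row 6 has {p,s,t}; column 2 has {p,q,r,s}, so it must be u.
(r2,c2): row 2 has {r}; column 2 has {p,q,r,s,u}, so it must be t.
(r4,c4): row 4 has {p,q,r,s}; column 4 has {s,t}, so it must be u.
(r5,c1): row 5 has {q,s,t,u}; column 1 has {p,u}, so it must be r.
(r5,c3): row 5 has {q,r,s,t,u}; column 3 has {q,s}, so it must be p.

r q p t s u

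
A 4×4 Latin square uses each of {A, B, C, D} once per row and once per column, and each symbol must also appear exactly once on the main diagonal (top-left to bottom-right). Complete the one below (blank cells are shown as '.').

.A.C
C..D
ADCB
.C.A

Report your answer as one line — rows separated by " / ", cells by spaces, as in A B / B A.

row 2 has {C,D}; column 2 has {A,C,D}; the diagonal has {A,C} — only B is left for (r2,c2).
row 2 has {B,C,D}; column 3 has {C} — only A is left for (r2,c3).
row 1 has {A,C}; column 1 has {A,C}; the diagonal has {A,B,C} — only D is left for (r1,c1).
row 1 has {A,C,D}; column 3 has {A,C} — only B is left for (r1,c3).
row 4 has {A,C}; column 1 has {A,C,D} — only B is left for (r4,c1).
row 4 has {A,B,C}; column 3 has {A,B,C} — only D is left for (r4,c3).

D A B C / C B A D / A D C B / B C D A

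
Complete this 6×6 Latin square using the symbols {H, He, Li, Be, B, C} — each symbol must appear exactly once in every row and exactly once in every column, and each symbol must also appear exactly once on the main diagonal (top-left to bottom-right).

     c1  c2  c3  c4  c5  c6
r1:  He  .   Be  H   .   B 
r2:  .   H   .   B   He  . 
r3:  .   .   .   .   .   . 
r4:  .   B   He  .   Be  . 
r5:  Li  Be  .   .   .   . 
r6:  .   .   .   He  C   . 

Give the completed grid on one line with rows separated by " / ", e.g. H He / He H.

He C Be H Li B / Be H Li B He C / B He C Be H Li / C B He Li Be H / Li Be H C B He / H Li B He C Be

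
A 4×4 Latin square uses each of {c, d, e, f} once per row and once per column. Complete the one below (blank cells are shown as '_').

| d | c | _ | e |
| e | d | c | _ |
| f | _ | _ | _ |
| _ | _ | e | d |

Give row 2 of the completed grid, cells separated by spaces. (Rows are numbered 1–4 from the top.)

e d c f

(r1,c3) = f
(r2,c4) = f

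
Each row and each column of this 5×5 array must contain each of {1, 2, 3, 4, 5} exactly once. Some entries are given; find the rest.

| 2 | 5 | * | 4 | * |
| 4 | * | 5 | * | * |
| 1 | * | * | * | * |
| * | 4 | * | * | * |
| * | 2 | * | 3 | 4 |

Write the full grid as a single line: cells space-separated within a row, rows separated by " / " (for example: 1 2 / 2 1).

2 5 3 4 1 / 4 1 5 2 3 / 1 3 4 5 2 / 3 4 2 1 5 / 5 2 1 3 4

(r3,c2) = 3
(r5,c1) = 5
(r5,c3) = 1
(r1,c3) = 3
(r1,c5) = 1
(r2,c2) = 1
(r2,c4) = 2
(r2,c5) = 3
(r3,c4) = 5
(r3,c5) = 2
(r4,c1) = 3
(r4,c3) = 2
(r4,c4) = 1
(r4,c5) = 5
(r3,c3) = 4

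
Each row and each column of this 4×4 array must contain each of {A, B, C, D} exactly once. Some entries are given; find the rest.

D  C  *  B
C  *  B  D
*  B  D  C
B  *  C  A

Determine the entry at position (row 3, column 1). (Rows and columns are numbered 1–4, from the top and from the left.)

A

(r1,c3) = A
(r2,c2) = A
(r3,c1) = A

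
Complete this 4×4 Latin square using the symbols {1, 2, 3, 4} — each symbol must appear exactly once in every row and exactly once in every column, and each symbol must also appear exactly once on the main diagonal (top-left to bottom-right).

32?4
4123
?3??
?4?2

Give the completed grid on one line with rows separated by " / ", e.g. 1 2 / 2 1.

3 2 1 4 / 4 1 2 3 / 2 3 4 1 / 1 4 3 2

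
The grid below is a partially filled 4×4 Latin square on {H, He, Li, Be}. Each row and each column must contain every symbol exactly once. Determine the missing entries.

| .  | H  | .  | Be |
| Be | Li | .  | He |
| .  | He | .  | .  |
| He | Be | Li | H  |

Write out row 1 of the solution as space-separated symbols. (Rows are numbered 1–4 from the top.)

Li H He Be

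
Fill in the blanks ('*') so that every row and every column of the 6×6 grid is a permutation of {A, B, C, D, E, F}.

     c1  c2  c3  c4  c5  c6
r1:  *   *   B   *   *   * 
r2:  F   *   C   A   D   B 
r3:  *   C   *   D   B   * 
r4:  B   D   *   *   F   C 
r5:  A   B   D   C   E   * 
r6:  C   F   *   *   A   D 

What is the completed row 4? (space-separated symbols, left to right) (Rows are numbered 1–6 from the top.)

(r1,c5): row 1 has {B}; column 5 has {A,B,D,E,F}, so it must be C.
(r2,c2): row 2 has {A,B,C,D,F}; column 2 has {B,C,D,F}, so it must be E.
(r3,c1): row 3 has {B,C,D}; column 1 has {A,B,C,F}, so it must be E.
(r4,c4): row 4 has {B,C,D,F}; column 4 has {A,C,D}, so it must be E.
(r5,c6): row 5 has {A,B,C,D,E}; column 6 has {B,C,D}, so it must be F.
(r6,c3): row 6 has {A,C,D,F}; column 3 has {B,C,D}, so it must be E.
(r6,c4): row 6 has {A,C,D,E,F}; column 4 has {A,C,D,E}, so it must be B.
(r1,c1): row 1 has {B,C}; column 1 has {A,B,C,E,F}, so it must be D.
(r1,c2): row 1 has {B,C,D}; column 2 has {B,C,D,E,F}, so it must be A.
(r1,c4): row 1 has {A,B,C,D}; column 4 has {A,B,C,D,E}, so it must be F.
(r1,c6): row 1 has {A,B,C,D,F}; column 6 has {B,C,D,F}, so it must be E.
(r3,c6): row 3 has {B,C,D,E}; column 6 has {B,C,D,E,F}, so it must be A.
(r4,c3): row 4 has {B,C,D,E,F}; column 3 has {B,C,D,E}, so it must be A.

B D A E F C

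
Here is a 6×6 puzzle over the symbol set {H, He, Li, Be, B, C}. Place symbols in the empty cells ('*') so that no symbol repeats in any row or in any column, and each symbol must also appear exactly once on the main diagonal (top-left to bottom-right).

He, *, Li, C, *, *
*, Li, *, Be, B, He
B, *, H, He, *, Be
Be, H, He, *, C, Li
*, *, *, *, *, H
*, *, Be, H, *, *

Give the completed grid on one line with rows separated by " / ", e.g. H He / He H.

He Be Li C H B / H Li C Be B He / B C H He Li Be / Be H He B C Li / C He B Li Be H / Li B Be H He C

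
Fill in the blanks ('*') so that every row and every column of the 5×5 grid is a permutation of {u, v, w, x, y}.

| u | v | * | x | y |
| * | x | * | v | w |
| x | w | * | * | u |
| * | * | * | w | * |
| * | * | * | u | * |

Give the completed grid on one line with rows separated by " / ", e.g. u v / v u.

Cell (r1,c3): row 1 has {u,v,x,y}; column 3 is empty so far → w.
Cell (r2,c1): row 2 has {v,w,x}; column 1 has {u,x} → y.
Cell (r2,c3): row 2 has {v,w,x,y}; column 3 has {w} → u.
Cell (r3,c4): row 3 has {u,w,x}; column 4 has {u,v,w,x} → y.
Cell (r4,c1): row 4 has {w}; column 1 has {u,x,y} → v.
Cell (r4,c5): row 4 has {v,w}; column 5 has {u,w,y} → x.
Cell (r5,c1): row 5 has {u}; column 1 has {u,v,x,y} → w.
Cell (r5,c2): row 5 has {u,w}; column 2 has {v,w,x} → y.
Cell (r5,c5): row 5 has {u,w,y}; column 5 has {u,w,x,y} → v.
Cell (r3,c3): row 3 has {u,w,x,y}; column 3 has {u,w} → v.
Cell (r4,c2): row 4 has {v,w,x}; column 2 has {v,w,x,y} → u.
Cell (r4,c3): row 4 has {u,v,w,x}; column 3 has {u,v,w} → y.
Cell (r5,c3): row 5 has {u,v,w,y}; column 3 has {u,v,w,y} → x.

u v w x y / y x u v w / x w v y u / v u y w x / w y x u v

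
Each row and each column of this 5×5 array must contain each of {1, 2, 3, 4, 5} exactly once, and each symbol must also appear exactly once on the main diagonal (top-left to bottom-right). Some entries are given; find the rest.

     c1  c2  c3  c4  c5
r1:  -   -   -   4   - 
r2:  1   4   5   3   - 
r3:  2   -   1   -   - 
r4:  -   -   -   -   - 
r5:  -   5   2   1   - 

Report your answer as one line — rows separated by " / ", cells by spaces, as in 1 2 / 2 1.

5 2 3 4 1 / 1 4 5 3 2 / 2 3 1 5 4 / 3 1 4 2 5 / 4 5 2 1 3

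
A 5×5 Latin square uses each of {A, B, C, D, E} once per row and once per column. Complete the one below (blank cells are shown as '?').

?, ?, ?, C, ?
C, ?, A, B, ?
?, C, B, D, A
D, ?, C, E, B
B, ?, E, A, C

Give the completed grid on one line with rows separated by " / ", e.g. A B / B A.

A B D C E / C E A B D / E C B D A / D A C E B / B D E A C

(r1,c3): row 1 has {C}; column 3 has {A,B,C,E}, so it must be D.
(r1,c5): row 1 has {C,D}; column 5 has {A,B,C}, so it must be E.
(r2,c5): row 2 has {A,B,C}; column 5 has {A,B,C,E}, so it must be D.
(r3,c1): row 3 has {A,B,C,D}; column 1 has {B,C,D}, so it must be E.
(r4,c2): row 4 has {B,C,D,E}; column 2 has {C}, so it must be A.
(r5,c2): row 5 has {A,B,C,E}; column 2 has {A,C}, so it must be D.
(r1,c1): row 1 has {C,D,E}; column 1 has {B,C,D,E}, so it must be A.
(r1,c2): row 1 has {A,C,D,E}; column 2 has {A,C,D}, so it must be B.
(r2,c2): row 2 has {A,B,C,D}; column 2 has {A,B,C,D}, so it must be E.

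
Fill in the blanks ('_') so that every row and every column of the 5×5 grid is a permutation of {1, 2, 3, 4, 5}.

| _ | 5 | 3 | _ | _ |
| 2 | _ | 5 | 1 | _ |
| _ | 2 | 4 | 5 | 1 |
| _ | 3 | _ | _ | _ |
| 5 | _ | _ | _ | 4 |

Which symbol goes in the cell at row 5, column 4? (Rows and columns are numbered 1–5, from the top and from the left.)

(r1,c5) = 2
(r2,c2) = 4
(r2,c5) = 3
(r3,c1) = 3
(r4,c5) = 5
(r5,c2) = 1
(r5,c3) = 2
(r5,c4) = 3

3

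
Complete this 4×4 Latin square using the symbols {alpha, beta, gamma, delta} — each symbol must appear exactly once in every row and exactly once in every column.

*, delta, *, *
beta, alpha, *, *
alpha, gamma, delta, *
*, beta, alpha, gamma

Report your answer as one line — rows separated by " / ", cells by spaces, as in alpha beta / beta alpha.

gamma delta beta alpha / beta alpha gamma delta / alpha gamma delta beta / delta beta alpha gamma

Cell (r1,c1): row 1 has {delta}; column 1 has {alpha,beta} → gamma.
Cell (r1,c3): row 1 has {gamma,delta}; column 3 has {alpha,delta} → beta.
Cell (r1,c4): row 1 has {beta,gamma,delta}; column 4 has {gamma} → alpha.
Cell (r2,c3): row 2 has {alpha,beta}; column 3 has {alpha,beta,delta} → gamma.
Cell (r2,c4): row 2 has {alpha,beta,gamma}; column 4 has {alpha,gamma} → delta.
Cell (r3,c4): row 3 has {alpha,gamma,delta}; column 4 has {alpha,gamma,delta} → beta.
Cell (r4,c1): row 4 has {alpha,beta,gamma}; column 1 has {alpha,beta,gamma} → delta.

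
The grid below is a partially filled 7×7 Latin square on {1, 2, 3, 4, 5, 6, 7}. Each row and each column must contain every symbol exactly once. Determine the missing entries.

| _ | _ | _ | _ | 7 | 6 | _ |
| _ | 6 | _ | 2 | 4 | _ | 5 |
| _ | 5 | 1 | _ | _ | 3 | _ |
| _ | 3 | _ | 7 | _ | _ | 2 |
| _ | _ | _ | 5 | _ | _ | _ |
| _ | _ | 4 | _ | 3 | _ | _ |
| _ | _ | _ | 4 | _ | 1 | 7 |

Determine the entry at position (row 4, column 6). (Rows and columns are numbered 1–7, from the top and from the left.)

4

At row 2, column 6: row 2 has {2,4,5,6}; column 6 has {1,3,6}; that leaves 7.
At row 3, column 4: row 3 has {1,3,5}; column 4 has {2,4,5,7}; that leaves 6.
At row 3, column 5: row 3 has {1,3,5,6}; column 5 has {3,4,7}; that leaves 2.
At row 3, column 7: row 3 has {1,2,3,5,6}; column 7 has {2,5,7}; that leaves 4.
At row 6, column 4: row 6 has {3,4}; column 4 has {2,4,5,6,7}; that leaves 1.
At row 6, column 7: row 6 has {1,3,4}; column 7 has {2,4,5,7}; that leaves 6.
At row 7, column 2: row 7 has {1,4,7}; column 2 has {3,5,6}; that leaves 2.
At row 1, column 4: row 1 has {6,7}; column 4 has {1,2,4,5,6,7}; that leaves 3.
At row 1, column 7: row 1 has {3,6,7}; column 7 has {2,4,5,6,7}; that leaves 1.
At row 2, column 3: row 2 has {2,4,5,6,7}; column 3 has {1,4}; that leaves 3.
At row 3, column 1: row 3 has {1,2,3,4,5,6}; column 1 is empty so far; that leaves 7.
At row 5, column 7: row 5 has {5}; column 7 has {1,2,4,5,6,7}; that leaves 3.
At row 6, column 2: row 6 has {1,3,4,6}; column 2 has {2,3,5,6}; that leaves 7.
At row 1, column 2: row 1 has {1,3,6,7}; column 2 has {2,3,5,6,7}; that leaves 4.
At row 2, column 1: row 2 has {2,3,4,5,6,7}; column 1 has {7}; that leaves 1.
At row 5, column 2: row 5 has {3,5}; column 2 has {2,3,4,5,6,7}; that leaves 1.
At row 5, column 5: row 5 has {1,3,5}; column 5 has {2,3,4,7}; that leaves 6.
At row 7, column 5: row 7 has {1,2,4,7}; column 5 has {2,3,4,6,7}; that leaves 5.
At row 4, column 5: row 4 has {2,3,7}; column 5 has {2,3,4,5,6,7}; that leaves 1.
At row 7, column 3: row 7 has {1,2,4,5,7}; column 3 has {1,3,4}; that leaves 6.
At row 4, column 3: row 4 has {1,2,3,7}; column 3 has {1,3,4,6}; that leaves 5.
At row 4, column 6: row 4 has {1,2,3,5,7}; column 6 has {1,3,6,7}; that leaves 4.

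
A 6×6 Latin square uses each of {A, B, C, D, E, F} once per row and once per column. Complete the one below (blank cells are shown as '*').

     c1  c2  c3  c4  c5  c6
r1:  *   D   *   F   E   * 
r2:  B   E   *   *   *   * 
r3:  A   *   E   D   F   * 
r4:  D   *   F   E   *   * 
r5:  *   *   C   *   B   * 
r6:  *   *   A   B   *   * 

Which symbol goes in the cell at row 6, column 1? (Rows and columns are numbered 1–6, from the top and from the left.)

At row 1, column 1: row 1 has {D,E,F}; column 1 has {A,B,D}; that leaves C.
At row 1, column 3: row 1 has {C,D,E,F}; column 3 has {A,C,E,F}; that leaves B.
At row 1, column 6: row 1 has {B,C,D,E,F}; column 6 is empty so far; that leaves A.
At row 2, column 3: row 2 has {B,E}; column 3 has {A,B,C,E,F}; that leaves D.
At row 5, column 4: row 5 has {B,C}; column 4 has {B,D,E,F}; that leaves A.
At row 2, column 4: row 2 has {B,D,E}; column 4 has {A,B,D,E,F}; that leaves C.
At row 2, column 5: row 2 has {B,C,D,E}; column 5 has {B,E,F}; that leaves A.
At row 2, column 6: row 2 has {A,B,C,D,E}; column 6 has {A}; that leaves F.
At row 4, column 5: row 4 has {D,E,F}; column 5 has {A,B,E,F}; that leaves C.
At row 4, column 6: row 4 has {C,D,E,F}; column 6 has {A,F}; that leaves B.
At row 5, column 2: row 5 has {A,B,C}; column 2 has {D,E}; that leaves F.
At row 6, column 2: row 6 has {A,B}; column 2 has {D,E,F}; that leaves C.
At row 6, column 5: row 6 has {A,B,C}; column 5 has {A,B,C,E,F}; that leaves D.
At row 6, column 6: row 6 has {A,B,C,D}; column 6 has {A,B,F}; that leaves E.
At row 3, column 2: row 3 has {A,D,E,F}; column 2 has {C,D,E,F}; that leaves B.
At row 3, column 6: row 3 has {A,B,D,E,F}; column 6 has {A,B,E,F}; that leaves C.
At row 4, column 2: row 4 has {B,C,D,E,F}; column 2 has {B,C,D,E,F}; that leaves A.
At row 5, column 1: row 5 has {A,B,C,F}; column 1 has {A,B,C,D}; that leaves E.
At row 5, column 6: row 5 has {A,B,C,E,F}; column 6 has {A,B,C,E,F}; that leaves D.
At row 6, column 1: row 6 has {A,B,C,D,E}; column 1 has {A,B,C,D,E}; that leaves F.

F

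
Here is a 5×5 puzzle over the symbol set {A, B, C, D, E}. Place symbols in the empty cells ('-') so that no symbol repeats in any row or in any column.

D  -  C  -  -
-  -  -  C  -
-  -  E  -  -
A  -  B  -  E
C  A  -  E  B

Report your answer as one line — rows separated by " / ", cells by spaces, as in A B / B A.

D E C B A / E B A C D / B D E A C / A C B D E / C A D E B

row 1 has {C,D}; column 5 has {B,E} — only A is left for (r1,c5).
row 2 has {C}; column 5 has {A,B,E} — only D is left for (r2,c5).
row 3 has {E}; column 1 has {A,C,D} — only B is left for (r3,c1).
row 3 has {B,E}; column 5 has {A,B,D,E} — only C is left for (r3,c5).
row 4 has {A,B,E}; column 4 has {C,E} — only D is left for (r4,c4).
row 5 has {A,B,C,E}; column 3 has {B,C,E} — only D is left for (r5,c3).
row 1 has {A,C,D}; column 4 has {C,D,E} — only B is left for (r1,c4).
row 2 has {C,D}; column 1 has {A,B,C,D} — only E is left for (r2,c1).
row 2 has {C,D,E}; column 2 has {A} — only B is left for (r2,c2).
row 2 has {B,C,D,E}; column 3 has {B,C,D,E} — only A is left for (r2,c3).
row 3 has {B,C,E}; column 2 has {A,B} — only D is left for (r3,c2).
row 3 has {B,C,D,E}; column 4 has {B,C,D,E} — only A is left for (r3,c4).
row 4 has {A,B,D,E}; column 2 has {A,B,D} — only C is left for (r4,c2).
row 1 has {A,B,C,D}; column 2 has {A,B,C,D} — only E is left for (r1,c2).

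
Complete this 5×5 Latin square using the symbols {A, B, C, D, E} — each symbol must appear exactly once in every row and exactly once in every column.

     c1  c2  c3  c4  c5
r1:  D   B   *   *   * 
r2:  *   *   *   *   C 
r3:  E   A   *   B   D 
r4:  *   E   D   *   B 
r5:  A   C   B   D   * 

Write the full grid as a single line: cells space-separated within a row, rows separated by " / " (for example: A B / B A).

At row 2, column 1: row 2 has {C}; column 1 has {A,D,E}; that leaves B.
At row 2, column 2: row 2 has {B,C}; column 2 has {A,B,C,E}; that leaves D.
At row 3, column 3: row 3 has {A,B,D,E}; column 3 has {B,D}; that leaves C.
At row 4, column 1: row 4 has {B,D,E}; column 1 has {A,B,D,E}; that leaves C.
At row 4, column 4: row 4 has {B,C,D,E}; column 4 has {B,D}; that leaves A.
At row 5, column 5: row 5 has {A,B,C,D}; column 5 has {B,C,D}; that leaves E.
At row 1, column 5: row 1 has {B,D}; column 5 has {B,C,D,E}; that leaves A.
At row 2, column 4: row 2 has {B,C,D}; column 4 has {A,B,D}; that leaves E.
At row 1, column 3: row 1 has {A,B,D}; column 3 has {B,C,D}; that leaves E.
At row 1, column 4: row 1 has {A,B,D,E}; column 4 has {A,B,D,E}; that leaves C.
At row 2, column 3: row 2 has {B,C,D,E}; column 3 has {B,C,D,E}; that leaves A.

D B E C A / B D A E C / E A C B D / C E D A B / A C B D E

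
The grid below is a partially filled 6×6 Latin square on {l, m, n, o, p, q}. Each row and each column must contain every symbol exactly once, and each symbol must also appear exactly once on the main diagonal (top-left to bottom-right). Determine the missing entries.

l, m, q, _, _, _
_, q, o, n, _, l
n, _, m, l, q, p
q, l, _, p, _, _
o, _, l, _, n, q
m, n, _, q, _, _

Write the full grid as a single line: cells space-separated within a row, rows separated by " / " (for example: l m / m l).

l m q o p n / p q o n m l / n o m l q p / q l n p o m / o p l m n q / m n p q l o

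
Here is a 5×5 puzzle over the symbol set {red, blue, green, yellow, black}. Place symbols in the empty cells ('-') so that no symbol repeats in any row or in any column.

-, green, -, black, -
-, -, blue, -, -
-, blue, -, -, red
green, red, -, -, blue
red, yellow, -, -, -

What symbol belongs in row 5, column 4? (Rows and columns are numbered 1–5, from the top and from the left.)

blue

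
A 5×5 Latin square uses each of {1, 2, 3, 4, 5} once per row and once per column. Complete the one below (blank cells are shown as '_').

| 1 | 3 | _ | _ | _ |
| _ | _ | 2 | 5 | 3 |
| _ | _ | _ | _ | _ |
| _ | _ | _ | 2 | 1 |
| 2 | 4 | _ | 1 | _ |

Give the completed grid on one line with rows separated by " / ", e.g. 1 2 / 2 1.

1 3 5 4 2 / 4 1 2 5 3 / 5 2 1 3 4 / 3 5 4 2 1 / 2 4 3 1 5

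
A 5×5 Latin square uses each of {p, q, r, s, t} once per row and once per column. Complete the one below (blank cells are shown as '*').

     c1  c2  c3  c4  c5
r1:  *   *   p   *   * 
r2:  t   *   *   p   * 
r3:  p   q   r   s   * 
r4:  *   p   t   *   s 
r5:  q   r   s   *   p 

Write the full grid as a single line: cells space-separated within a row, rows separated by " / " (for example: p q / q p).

s t p r q / t s q p r / p q r s t / r p t q s / q r s t p

(r2,c2): row 2 has {p,t}; column 2 has {p,q,r}, so it must be s.
(r2,c3): row 2 has {p,s,t}; column 3 has {p,r,s,t}, so it must be q.
(r2,c5): row 2 has {p,q,s,t}; column 5 has {p,s}, so it must be r.
(r3,c5): row 3 has {p,q,r,s}; column 5 has {p,r,s}, so it must be t.
(r4,c1): row 4 has {p,s,t}; column 1 has {p,q,t}, so it must be r.
(r4,c4): row 4 has {p,r,s,t}; column 4 has {p,s}, so it must be q.
(r5,c4): row 5 has {p,q,r,s}; column 4 has {p,q,s}, so it must be t.
(r1,c1): row 1 has {p}; column 1 has {p,q,r,t}, so it must be s.
(r1,c2): row 1 has {p,s}; column 2 has {p,q,r,s}, so it must be t.
(r1,c4): row 1 has {p,s,t}; column 4 has {p,q,s,t}, so it must be r.
(r1,c5): row 1 has {p,r,s,t}; column 5 has {p,r,s,t}, so it must be q.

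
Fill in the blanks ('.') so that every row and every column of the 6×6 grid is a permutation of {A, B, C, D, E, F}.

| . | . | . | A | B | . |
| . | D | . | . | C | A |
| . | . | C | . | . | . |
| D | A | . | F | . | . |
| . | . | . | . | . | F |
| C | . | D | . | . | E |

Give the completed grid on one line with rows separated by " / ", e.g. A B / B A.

F C E A B D / B D F E C A / A E C D F B / D A B F E C / E B A C D F / C F D B A E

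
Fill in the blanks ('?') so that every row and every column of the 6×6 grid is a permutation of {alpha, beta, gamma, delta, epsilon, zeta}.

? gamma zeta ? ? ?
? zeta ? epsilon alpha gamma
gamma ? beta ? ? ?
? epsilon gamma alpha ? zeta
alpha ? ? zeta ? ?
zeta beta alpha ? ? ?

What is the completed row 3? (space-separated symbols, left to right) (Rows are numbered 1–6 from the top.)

gamma alpha beta delta zeta epsilon

(r2,c3) = delta
(r3,c4) = delta
(r5,c2) = delta
(r5,c3) = epsilon
(r5,c6) = beta
(r6,c4) = gamma
(r1,c4) = beta
(r2,c1) = beta
(r3,c2) = alpha
(r3,c6) = epsilon
(r4,c1) = delta
(r4,c5) = beta
(r5,c5) = gamma
(r6,c6) = delta
(r1,c1) = epsilon
(r1,c5) = delta
(r1,c6) = alpha
(r3,c5) = zeta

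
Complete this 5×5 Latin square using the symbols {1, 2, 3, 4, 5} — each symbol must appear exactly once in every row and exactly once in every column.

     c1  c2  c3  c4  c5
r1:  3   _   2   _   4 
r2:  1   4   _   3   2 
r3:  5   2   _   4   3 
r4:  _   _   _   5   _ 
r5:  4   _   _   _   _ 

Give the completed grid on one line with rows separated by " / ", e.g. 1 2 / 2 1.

(r1,c4): row 1 has {2,3,4}; column 4 has {3,4,5}, so it must be 1.
(r2,c3): row 2 has {1,2,3,4}; column 3 has {2}, so it must be 5.
(r3,c3): row 3 has {2,3,4,5}; column 3 has {2,5}, so it must be 1.
(r4,c1): row 4 has {5}; column 1 has {1,3,4,5}, so it must be 2.
(r4,c5): row 4 has {2,5}; column 5 has {2,3,4}, so it must be 1.
(r5,c3): row 5 has {4}; column 3 has {1,2,5}, so it must be 3.
(r5,c4): row 5 has {3,4}; column 4 has {1,3,4,5}, so it must be 2.
(r5,c5): row 5 has {2,3,4}; column 5 has {1,2,3,4}, so it must be 5.
(r1,c2): row 1 has {1,2,3,4}; column 2 has {2,4}, so it must be 5.
(r4,c2): row 4 has {1,2,5}; column 2 has {2,4,5}, so it must be 3.
(r4,c3): row 4 has {1,2,3,5}; column 3 has {1,2,3,5}, so it must be 4.
(r5,c2): row 5 has {2,3,4,5}; column 2 has {2,3,4,5}, so it must be 1.

3 5 2 1 4 / 1 4 5 3 2 / 5 2 1 4 3 / 2 3 4 5 1 / 4 1 3 2 5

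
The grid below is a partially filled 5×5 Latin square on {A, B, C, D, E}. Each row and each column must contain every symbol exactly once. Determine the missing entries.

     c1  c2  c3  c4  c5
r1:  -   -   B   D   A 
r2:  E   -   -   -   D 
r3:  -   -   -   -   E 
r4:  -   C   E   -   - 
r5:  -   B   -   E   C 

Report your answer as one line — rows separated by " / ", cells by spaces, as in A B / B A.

C E B D A / E A C B D / B D A C E / D C E A B / A B D E C

(r1,c1) = C
(r1,c2) = E
(r2,c2) = A
(r2,c3) = C
(r2,c4) = B
(r3,c2) = D
(r3,c3) = A
(r3,c4) = C
(r4,c4) = A
(r4,c5) = B
(r5,c3) = D
(r3,c1) = B
(r4,c1) = D
(r5,c1) = A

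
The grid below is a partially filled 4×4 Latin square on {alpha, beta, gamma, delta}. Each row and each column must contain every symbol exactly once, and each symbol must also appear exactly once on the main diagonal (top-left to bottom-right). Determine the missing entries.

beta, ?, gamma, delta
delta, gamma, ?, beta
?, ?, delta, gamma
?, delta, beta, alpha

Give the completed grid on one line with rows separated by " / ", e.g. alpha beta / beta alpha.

beta alpha gamma delta / delta gamma alpha beta / alpha beta delta gamma / gamma delta beta alpha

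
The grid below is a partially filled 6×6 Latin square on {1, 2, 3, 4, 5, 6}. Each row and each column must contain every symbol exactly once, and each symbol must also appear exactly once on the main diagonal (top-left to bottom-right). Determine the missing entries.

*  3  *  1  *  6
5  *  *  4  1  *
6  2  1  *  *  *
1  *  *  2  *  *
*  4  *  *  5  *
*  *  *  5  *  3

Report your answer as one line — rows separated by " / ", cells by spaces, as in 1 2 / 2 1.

4 3 5 1 2 6 / 5 6 3 4 1 2 / 6 2 1 3 4 5 / 1 5 6 2 3 4 / 3 4 2 6 5 1 / 2 1 4 5 6 3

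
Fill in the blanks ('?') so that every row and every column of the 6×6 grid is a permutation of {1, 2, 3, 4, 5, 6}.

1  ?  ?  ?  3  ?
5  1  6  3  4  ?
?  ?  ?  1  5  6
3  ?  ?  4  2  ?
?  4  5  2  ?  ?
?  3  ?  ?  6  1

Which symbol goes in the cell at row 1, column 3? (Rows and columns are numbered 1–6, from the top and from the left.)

(r2,c6): row 2 has {1,3,4,5,6}; column 6 has {1,6}, so it must be 2.
(r3,c2): row 3 has {1,5,6}; column 2 has {1,3,4}, so it must be 2.
(r4,c3): row 4 has {2,3,4}; column 3 has {5,6}, so it must be 1.
(r4,c6): row 4 has {1,2,3,4}; column 6 has {1,2,6}, so it must be 5.
(r5,c1): row 5 has {2,4,5}; column 1 has {1,3,5}, so it must be 6.
(r5,c5): row 5 has {2,4,5,6}; column 5 has {2,3,4,5,6}, so it must be 1.
(r5,c6): row 5 has {1,2,4,5,6}; column 6 has {1,2,5,6}, so it must be 3.
(r6,c4): row 6 has {1,3,6}; column 4 has {1,2,3,4}, so it must be 5.
(r1,c4): row 1 has {1,3}; column 4 has {1,2,3,4,5}, so it must be 6.
(r1,c6): row 1 has {1,3,6}; column 6 has {1,2,3,5,6}, so it must be 4.
(r3,c1): row 3 has {1,2,5,6}; column 1 has {1,3,5,6}, so it must be 4.
(r3,c3): row 3 has {1,2,4,5,6}; column 3 has {1,5,6}, so it must be 3.
(r4,c2): row 4 has {1,2,3,4,5}; column 2 has {1,2,3,4}, so it must be 6.
(r6,c1): row 6 has {1,3,5,6}; column 1 has {1,3,4,5,6}, so it must be 2.
(r6,c3): row 6 has {1,2,3,5,6}; column 3 has {1,3,5,6}, so it must be 4.
(r1,c2): row 1 has {1,3,4,6}; column 2 has {1,2,3,4,6}, so it must be 5.
(r1,c3): row 1 has {1,3,4,5,6}; column 3 has {1,3,4,5,6}, so it must be 2.

2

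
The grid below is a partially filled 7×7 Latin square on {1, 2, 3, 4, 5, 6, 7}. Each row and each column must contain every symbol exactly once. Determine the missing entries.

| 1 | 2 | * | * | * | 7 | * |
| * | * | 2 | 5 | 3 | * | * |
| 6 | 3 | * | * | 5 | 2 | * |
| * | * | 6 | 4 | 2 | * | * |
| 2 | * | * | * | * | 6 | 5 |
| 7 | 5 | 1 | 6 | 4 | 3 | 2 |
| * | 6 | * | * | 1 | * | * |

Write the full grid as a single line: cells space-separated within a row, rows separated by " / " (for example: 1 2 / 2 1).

1 2 5 3 6 7 4 / 4 7 2 5 3 1 6 / 6 3 4 7 5 2 1 / 3 1 6 4 2 5 7 / 2 4 3 1 7 6 5 / 7 5 1 6 4 3 2 / 5 6 7 2 1 4 3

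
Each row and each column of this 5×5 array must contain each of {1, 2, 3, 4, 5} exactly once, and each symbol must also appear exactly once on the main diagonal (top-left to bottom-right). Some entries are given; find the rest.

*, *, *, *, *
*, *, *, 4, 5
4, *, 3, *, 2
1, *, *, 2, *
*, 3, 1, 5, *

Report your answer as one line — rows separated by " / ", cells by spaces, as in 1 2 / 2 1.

(r1,c1): row 1 is empty so far; column 1 has {1,4}; the diagonal has {2,3}, so it must be 5.
(r2,c2): row 2 has {4,5}; column 2 has {3}; the diagonal has {2,3,5}, so it must be 1.
(r2,c3): row 2 has {1,4,5}; column 3 has {1,3}, so it must be 2.
(r3,c2): row 3 has {2,3,4}; column 2 has {1,3}, so it must be 5.
(r3,c4): row 3 has {2,3,4,5}; column 4 has {2,4,5}, so it must be 1.
(r4,c2): row 4 has {1,2}; column 2 has {1,3,5}, so it must be 4.
(r4,c3): row 4 has {1,2,4}; column 3 has {1,2,3}, so it must be 5.
(r4,c5): row 4 has {1,2,4,5}; column 5 has {2,5}, so it must be 3.
(r5,c1): row 5 has {1,3,5}; column 1 has {1,4,5}, so it must be 2.
(r5,c5): row 5 has {1,2,3,5}; column 5 has {2,3,5}; the diagonal has {1,2,3,5}, so it must be 4.
(r1,c2): row 1 has {5}; column 2 has {1,3,4,5}, so it must be 2.
(r1,c3): row 1 has {2,5}; column 3 has {1,2,3,5}, so it must be 4.
(r1,c4): row 1 has {2,4,5}; column 4 has {1,2,4,5}, so it must be 3.
(r1,c5): row 1 has {2,3,4,5}; column 5 has {2,3,4,5}, so it must be 1.
(r2,c1): row 2 has {1,2,4,5}; column 1 has {1,2,4,5}, so it must be 3.

5 2 4 3 1 / 3 1 2 4 5 / 4 5 3 1 2 / 1 4 5 2 3 / 2 3 1 5 4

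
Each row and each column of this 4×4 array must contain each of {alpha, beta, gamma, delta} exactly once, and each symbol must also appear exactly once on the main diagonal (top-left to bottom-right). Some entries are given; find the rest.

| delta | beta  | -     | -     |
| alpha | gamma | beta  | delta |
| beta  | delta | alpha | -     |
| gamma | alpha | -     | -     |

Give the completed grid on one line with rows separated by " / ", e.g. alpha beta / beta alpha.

delta beta gamma alpha / alpha gamma beta delta / beta delta alpha gamma / gamma alpha delta beta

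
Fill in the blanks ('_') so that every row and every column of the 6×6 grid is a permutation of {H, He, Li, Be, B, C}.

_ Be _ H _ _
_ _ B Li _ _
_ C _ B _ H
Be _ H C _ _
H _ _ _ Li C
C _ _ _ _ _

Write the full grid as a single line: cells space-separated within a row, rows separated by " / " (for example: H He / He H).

At row 2, column 1: row 2 has {Li,B}; column 1 has {H,Be,C}; that leaves He.
At row 2, column 2: row 2 has {He,Li,B}; column 2 has {Be,C}; that leaves H.
At row 2, column 6: row 2 has {H,He,Li,B}; column 6 has {H,C}; that leaves Be.
At row 3, column 1: row 3 has {H,B,C}; column 1 has {H,He,Be,C}; that leaves Li.
At row 1, column 1: row 1 has {H,Be}; column 1 has {H,He,Li,Be,C}; that leaves B.
At row 2, column 5: row 2 has {H,He,Li,Be,B}; column 5 has {Li}; that leaves C.
At row 1, column 5: row 1 has {H,Be,B}; column 5 has {Li,C}; that leaves He.
At row 1, column 6: row 1 has {H,He,Be,B}; column 6 has {H,Be,C}; that leaves Li.
At row 3, column 5: row 3 has {H,Li,B,C}; column 5 has {He,Li,C}; that leaves Be.
At row 4, column 5: row 4 has {H,Be,C}; column 5 has {He,Li,Be,C}; that leaves B.
At row 4, column 6: row 4 has {H,Be,B,C}; column 6 has {H,Li,Be,C}; that leaves He.
At row 6, column 5: row 6 has {C}; column 5 has {He,Li,Be,B,C}; that leaves H.
At row 6, column 6: row 6 has {H,C}; column 6 has {H,He,Li,Be,C}; that leaves B.
At row 1, column 3: row 1 has {H,He,Li,Be,B}; column 3 has {H,B}; that leaves C.
At row 3, column 3: row 3 has {H,Li,Be,B,C}; column 3 has {H,B,C}; that leaves He.
At row 4, column 2: row 4 has {H,He,Be,B,C}; column 2 has {H,Be,C}; that leaves Li.
At row 5, column 3: row 5 has {H,Li,C}; column 3 has {H,He,B,C}; that leaves Be.
At row 5, column 4: row 5 has {H,Li,Be,C}; column 4 has {H,Li,B,C}; that leaves He.
At row 6, column 2: row 6 has {H,B,C}; column 2 has {H,Li,Be,C}; that leaves He.
At row 6, column 3: row 6 has {H,He,B,C}; column 3 has {H,He,Be,B,C}; that leaves Li.
At row 6, column 4: row 6 has {H,He,Li,B,C}; column 4 has {H,He,Li,B,C}; that leaves Be.
At row 5, column 2: row 5 has {H,He,Li,Be,C}; column 2 has {H,He,Li,Be,C}; that leaves B.

B Be C H He Li / He H B Li C Be / Li C He B Be H / Be Li H C B He / H B Be He Li C / C He Li Be H B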